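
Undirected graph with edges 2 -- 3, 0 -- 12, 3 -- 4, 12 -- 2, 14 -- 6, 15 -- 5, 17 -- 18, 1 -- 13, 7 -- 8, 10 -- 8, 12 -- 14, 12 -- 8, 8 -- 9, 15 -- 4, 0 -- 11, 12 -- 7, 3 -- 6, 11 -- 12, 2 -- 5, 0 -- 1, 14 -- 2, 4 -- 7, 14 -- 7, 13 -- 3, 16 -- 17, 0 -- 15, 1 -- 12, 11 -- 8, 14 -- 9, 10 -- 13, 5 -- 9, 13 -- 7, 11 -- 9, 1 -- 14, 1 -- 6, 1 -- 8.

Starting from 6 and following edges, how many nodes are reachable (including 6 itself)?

16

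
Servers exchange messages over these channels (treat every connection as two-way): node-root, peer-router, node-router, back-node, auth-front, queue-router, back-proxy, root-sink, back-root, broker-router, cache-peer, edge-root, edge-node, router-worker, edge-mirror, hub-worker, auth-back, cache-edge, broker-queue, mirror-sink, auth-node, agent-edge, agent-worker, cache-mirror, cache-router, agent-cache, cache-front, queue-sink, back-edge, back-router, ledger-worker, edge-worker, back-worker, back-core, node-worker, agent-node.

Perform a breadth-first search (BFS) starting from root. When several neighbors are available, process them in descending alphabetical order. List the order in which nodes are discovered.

root → sink → node → edge → back → queue → mirror → worker → router → auth → agent → cache → proxy → core → broker → ledger → hub → peer → front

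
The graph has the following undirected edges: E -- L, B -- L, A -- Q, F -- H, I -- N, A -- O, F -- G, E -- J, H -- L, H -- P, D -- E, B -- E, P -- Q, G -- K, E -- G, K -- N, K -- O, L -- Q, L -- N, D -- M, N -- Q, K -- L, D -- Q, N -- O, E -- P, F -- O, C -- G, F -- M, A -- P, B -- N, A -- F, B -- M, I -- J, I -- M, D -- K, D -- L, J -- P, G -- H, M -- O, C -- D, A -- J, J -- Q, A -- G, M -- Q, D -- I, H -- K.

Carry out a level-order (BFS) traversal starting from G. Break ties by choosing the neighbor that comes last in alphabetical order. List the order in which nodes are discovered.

Visit G; enqueue K, H, F, E, C, A → queue [K, H, F, E, C, A]
Visit K; enqueue O, N, L, D → queue [H, F, E, C, A, O, N, L, D]
Visit H; enqueue P → queue [F, E, C, A, O, N, L, D, P]
Visit F; enqueue M → queue [E, C, A, O, N, L, D, P, M]
Visit E; enqueue J, B → queue [C, A, O, N, L, D, P, M, J, B]
Visit C → queue [A, O, N, L, D, P, M, J, B]
Visit A; enqueue Q → queue [O, N, L, D, P, M, J, B, Q]
Visit O → queue [N, L, D, P, M, J, B, Q]
Visit N; enqueue I → queue [L, D, P, M, J, B, Q, I]
Visit L → queue [D, P, M, J, B, Q, I]
Visit D → queue [P, M, J, B, Q, I]
Visit P → queue [M, J, B, Q, I]
Visit M → queue [J, B, Q, I]
Visit J → queue [B, Q, I]
Visit B → queue [Q, I]
Visit Q → queue [I]
Visit I → queue []

G -> K -> H -> F -> E -> C -> A -> O -> N -> L -> D -> P -> M -> J -> B -> Q -> I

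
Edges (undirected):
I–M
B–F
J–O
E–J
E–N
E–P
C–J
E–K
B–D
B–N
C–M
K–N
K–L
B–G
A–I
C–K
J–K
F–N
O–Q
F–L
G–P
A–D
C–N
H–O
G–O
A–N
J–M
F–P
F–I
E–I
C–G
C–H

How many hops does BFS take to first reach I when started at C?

Level 0: C
Level 1: G, H, J, K, M, N
Level 2: A, B, E, F, I, L, O, P
Level 3: D, Q
I first appears at level 2.

2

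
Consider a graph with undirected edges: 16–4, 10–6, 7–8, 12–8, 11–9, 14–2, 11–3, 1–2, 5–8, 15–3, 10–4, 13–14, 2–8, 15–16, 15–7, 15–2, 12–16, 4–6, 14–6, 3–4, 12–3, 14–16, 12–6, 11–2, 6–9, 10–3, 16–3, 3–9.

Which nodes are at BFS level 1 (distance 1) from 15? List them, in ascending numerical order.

Level 0: 15
Level 1: 2, 3, 7, 16
Level 2: 1, 4, 8, 9, 10, 11, 12, 14
Level 3: 5, 6, 13

2, 3, 7, 16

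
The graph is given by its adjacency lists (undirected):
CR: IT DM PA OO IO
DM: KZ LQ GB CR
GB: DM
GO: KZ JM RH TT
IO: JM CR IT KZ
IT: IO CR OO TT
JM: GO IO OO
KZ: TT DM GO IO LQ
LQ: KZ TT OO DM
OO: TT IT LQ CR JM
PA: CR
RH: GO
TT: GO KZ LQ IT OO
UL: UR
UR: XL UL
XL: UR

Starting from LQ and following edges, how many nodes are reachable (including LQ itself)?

13

BFS from LQ visits: LQ, KZ, TT, OO, DM, GO, IO, IT, CR, JM, GB, RH, PA
Reachable nodes: 13 of 16 total.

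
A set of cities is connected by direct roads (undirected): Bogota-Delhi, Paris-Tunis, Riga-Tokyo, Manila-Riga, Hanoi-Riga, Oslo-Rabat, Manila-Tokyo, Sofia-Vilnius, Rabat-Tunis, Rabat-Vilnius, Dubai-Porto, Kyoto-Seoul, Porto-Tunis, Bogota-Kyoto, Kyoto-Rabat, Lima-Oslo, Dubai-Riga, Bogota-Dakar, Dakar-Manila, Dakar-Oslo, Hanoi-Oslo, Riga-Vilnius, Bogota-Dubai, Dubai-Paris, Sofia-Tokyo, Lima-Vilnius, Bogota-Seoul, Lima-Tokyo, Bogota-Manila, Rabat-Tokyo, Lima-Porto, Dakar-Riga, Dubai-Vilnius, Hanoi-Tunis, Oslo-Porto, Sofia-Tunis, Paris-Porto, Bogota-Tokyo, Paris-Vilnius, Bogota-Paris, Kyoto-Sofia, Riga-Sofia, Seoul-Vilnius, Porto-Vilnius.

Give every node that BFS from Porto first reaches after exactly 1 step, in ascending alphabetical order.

Level 0: Porto
Level 1: Dubai, Lima, Oslo, Paris, Tunis, Vilnius
Level 2: Bogota, Dakar, Hanoi, Rabat, Riga, Seoul, Sofia, Tokyo
Level 3: Delhi, Kyoto, Manila

Dubai, Lima, Oslo, Paris, Tunis, Vilnius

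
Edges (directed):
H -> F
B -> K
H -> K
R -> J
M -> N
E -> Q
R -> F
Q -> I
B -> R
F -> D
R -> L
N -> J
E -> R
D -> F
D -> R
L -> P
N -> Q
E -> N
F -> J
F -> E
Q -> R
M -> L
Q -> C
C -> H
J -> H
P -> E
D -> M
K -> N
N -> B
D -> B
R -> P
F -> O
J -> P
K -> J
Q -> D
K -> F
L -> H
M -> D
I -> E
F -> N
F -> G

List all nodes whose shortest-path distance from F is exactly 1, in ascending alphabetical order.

D, E, G, J, N, O

Level 0: F
Level 1: D, E, G, J, N, O
Level 2: B, H, M, P, Q, R
Level 3: C, I, K, L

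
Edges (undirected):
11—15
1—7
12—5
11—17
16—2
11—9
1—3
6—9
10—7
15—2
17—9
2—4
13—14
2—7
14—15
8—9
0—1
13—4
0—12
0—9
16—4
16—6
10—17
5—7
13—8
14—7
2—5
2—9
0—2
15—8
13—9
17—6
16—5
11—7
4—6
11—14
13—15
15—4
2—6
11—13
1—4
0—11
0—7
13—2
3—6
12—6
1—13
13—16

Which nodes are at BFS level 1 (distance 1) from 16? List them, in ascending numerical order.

Level 0: 16
Level 1: 2, 4, 5, 6, 13
Level 2: 0, 1, 3, 7, 8, 9, 11, 12, 14, 15, 17
Level 3: 10

2, 4, 5, 6, 13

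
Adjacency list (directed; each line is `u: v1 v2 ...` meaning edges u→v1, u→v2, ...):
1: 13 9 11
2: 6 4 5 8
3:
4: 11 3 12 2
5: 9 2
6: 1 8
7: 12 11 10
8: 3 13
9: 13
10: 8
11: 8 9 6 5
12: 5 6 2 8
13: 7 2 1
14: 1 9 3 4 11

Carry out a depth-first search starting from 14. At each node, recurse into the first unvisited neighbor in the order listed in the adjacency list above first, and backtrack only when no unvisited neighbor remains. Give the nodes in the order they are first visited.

14, 1, 13, 7, 12, 5, 9, 2, 6, 8, 3, 4, 11, 10

Visit 14
14 → 1
1 → 13
13 → 7
7 → 12
12 → 5
5 → 9
5 → 2
2 → 6
6 → 8
8 → 3
2 → 4
4 → 11
7 → 10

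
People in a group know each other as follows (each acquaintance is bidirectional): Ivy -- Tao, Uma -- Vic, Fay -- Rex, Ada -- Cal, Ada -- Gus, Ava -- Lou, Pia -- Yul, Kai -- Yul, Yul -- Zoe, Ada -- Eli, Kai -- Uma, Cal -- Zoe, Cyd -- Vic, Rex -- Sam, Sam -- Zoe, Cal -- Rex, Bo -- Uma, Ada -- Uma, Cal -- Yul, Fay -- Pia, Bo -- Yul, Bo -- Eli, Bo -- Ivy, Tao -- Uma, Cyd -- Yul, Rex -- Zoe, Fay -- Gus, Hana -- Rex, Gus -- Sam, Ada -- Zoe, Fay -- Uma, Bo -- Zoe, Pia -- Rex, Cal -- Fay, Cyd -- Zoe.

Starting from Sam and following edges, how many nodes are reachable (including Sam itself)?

18

BFS from Sam visits: Sam, Zoe, Rex, Gus, Yul, Cyd, Cal, Bo, Ada, Pia, Hana, Fay, Kai, Vic, Uma, Ivy, Eli, Tao
Reachable nodes: 18 of 20 total.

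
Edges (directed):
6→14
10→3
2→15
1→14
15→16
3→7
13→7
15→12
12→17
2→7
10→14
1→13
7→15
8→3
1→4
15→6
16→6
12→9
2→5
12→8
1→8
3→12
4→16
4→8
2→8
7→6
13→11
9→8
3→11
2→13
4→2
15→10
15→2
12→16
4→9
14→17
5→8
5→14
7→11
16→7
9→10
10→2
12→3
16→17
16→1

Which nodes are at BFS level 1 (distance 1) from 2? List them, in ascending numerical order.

Level 0: 2
Level 1: 5, 7, 8, 13, 15
Level 2: 3, 6, 10, 11, 12, 14, 16
Level 3: 1, 9, 17
Level 4: 4

5, 7, 8, 13, 15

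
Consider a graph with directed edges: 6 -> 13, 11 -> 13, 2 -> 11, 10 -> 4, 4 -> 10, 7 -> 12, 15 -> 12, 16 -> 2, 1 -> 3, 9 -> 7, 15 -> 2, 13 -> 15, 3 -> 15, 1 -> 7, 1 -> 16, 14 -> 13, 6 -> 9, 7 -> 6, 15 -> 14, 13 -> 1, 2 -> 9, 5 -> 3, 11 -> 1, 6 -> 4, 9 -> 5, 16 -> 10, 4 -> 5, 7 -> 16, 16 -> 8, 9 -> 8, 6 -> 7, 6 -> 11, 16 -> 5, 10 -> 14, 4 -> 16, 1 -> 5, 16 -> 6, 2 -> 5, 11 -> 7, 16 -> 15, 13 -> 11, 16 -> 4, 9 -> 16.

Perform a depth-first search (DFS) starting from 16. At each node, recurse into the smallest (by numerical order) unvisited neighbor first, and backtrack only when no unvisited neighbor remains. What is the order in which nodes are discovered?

16 2 5 3 15 12 14 13 1 7 6 4 10 9 8 11

Visit 16
16 → 2
2 → 5
5 → 3
3 → 15
15 → 12
15 → 14
14 → 13
13 → 1
1 → 7
7 → 6
6 → 4
4 → 10
6 → 9
9 → 8
6 → 11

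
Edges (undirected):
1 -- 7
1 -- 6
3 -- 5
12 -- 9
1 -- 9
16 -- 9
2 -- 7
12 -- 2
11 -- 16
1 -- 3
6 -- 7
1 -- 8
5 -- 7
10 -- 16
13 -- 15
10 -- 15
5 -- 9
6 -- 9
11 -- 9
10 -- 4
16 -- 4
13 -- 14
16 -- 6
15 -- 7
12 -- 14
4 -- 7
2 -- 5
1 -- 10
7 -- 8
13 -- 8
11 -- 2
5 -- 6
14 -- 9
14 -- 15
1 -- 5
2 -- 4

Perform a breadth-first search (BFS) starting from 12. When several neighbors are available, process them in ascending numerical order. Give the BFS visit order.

Visit 12; enqueue 2, 9, 14 → queue [2, 9, 14]
Visit 2; enqueue 4, 5, 7, 11 → queue [9, 14, 4, 5, 7, 11]
Visit 9; enqueue 1, 6, 16 → queue [14, 4, 5, 7, 11, 1, 6, 16]
Visit 14; enqueue 13, 15 → queue [4, 5, 7, 11, 1, 6, 16, 13, 15]
Visit 4; enqueue 10 → queue [5, 7, 11, 1, 6, 16, 13, 15, 10]
Visit 5; enqueue 3 → queue [7, 11, 1, 6, 16, 13, 15, 10, 3]
Visit 7; enqueue 8 → queue [11, 1, 6, 16, 13, 15, 10, 3, 8]
Visit 11 → queue [1, 6, 16, 13, 15, 10, 3, 8]
Visit 1 → queue [6, 16, 13, 15, 10, 3, 8]
Visit 6 → queue [16, 13, 15, 10, 3, 8]
Visit 16 → queue [13, 15, 10, 3, 8]
Visit 13 → queue [15, 10, 3, 8]
Visit 15 → queue [10, 3, 8]
Visit 10 → queue [3, 8]
Visit 3 → queue [8]
Visit 8 → queue []

12, 2, 9, 14, 4, 5, 7, 11, 1, 6, 16, 13, 15, 10, 3, 8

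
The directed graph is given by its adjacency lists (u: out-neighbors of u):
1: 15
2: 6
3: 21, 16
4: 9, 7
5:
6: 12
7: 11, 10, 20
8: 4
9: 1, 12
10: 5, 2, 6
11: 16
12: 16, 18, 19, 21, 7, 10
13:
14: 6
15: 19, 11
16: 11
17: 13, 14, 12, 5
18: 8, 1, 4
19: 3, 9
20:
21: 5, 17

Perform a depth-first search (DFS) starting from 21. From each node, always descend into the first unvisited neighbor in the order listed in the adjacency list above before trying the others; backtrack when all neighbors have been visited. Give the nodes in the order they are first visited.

21 5 17 13 14 6 12 16 11 18 8 4 9 1 15 19 3 7 10 2 20

Visit 21
21 → 5
21 → 17
17 → 13
17 → 14
14 → 6
6 → 12
12 → 16
16 → 11
12 → 18
18 → 8
8 → 4
4 → 9
9 → 1
1 → 15
15 → 19
19 → 3
4 → 7
7 → 10
10 → 2
7 → 20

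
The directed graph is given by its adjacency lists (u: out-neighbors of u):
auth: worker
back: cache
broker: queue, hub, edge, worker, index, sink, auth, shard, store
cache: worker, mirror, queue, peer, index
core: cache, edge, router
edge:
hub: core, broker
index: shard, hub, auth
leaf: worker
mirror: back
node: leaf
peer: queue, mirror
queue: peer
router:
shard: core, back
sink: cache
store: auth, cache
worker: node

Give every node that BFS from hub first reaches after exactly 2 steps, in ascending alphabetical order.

auth, cache, edge, index, queue, router, shard, sink, store, worker

Level 0: hub
Level 1: broker, core
Level 2: auth, cache, edge, index, queue, router, shard, sink, store, worker
Level 3: back, mirror, node, peer
Level 4: leaf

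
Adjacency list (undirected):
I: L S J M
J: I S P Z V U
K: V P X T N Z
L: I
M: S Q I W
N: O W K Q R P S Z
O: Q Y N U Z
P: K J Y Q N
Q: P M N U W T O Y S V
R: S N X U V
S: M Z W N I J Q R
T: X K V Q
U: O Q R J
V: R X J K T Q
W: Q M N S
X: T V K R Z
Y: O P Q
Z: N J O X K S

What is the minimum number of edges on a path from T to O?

Level 0: T
Level 1: K, Q, V, X
Level 2: J, M, N, O, P, R, S, U, W, Y, Z
Level 3: I
Level 4: L
O first appears at level 2.

2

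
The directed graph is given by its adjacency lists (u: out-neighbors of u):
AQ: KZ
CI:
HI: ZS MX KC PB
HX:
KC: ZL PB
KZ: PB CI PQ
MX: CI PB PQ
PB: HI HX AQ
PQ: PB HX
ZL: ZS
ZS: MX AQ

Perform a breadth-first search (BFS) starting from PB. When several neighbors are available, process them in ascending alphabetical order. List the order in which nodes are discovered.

Visit PB; enqueue AQ, HI, HX → queue [AQ, HI, HX]
Visit AQ; enqueue KZ → queue [HI, HX, KZ]
Visit HI; enqueue KC, MX, ZS → queue [HX, KZ, KC, MX, ZS]
Visit HX → queue [KZ, KC, MX, ZS]
Visit KZ; enqueue CI, PQ → queue [KC, MX, ZS, CI, PQ]
Visit KC; enqueue ZL → queue [MX, ZS, CI, PQ, ZL]
Visit MX → queue [ZS, CI, PQ, ZL]
Visit ZS → queue [CI, PQ, ZL]
Visit CI → queue [PQ, ZL]
Visit PQ → queue [ZL]
Visit ZL → queue []

PB, AQ, HI, HX, KZ, KC, MX, ZS, CI, PQ, ZL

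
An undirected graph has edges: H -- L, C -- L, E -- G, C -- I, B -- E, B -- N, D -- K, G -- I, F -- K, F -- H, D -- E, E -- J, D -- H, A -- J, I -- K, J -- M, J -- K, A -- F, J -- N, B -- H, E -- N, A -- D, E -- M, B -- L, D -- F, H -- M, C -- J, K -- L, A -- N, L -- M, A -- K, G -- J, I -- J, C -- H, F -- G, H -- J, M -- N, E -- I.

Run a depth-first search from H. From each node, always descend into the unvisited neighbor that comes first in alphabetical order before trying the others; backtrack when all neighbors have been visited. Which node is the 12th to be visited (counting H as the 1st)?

Visit H
H → B
B → E
E → D
D → A
A → F
F → G
G → I
I → C
C → J
J → K
K → L
L → M
M → N

Visit order: H, B, E, D, A, F, G, I, C, J, K, L, M, N

L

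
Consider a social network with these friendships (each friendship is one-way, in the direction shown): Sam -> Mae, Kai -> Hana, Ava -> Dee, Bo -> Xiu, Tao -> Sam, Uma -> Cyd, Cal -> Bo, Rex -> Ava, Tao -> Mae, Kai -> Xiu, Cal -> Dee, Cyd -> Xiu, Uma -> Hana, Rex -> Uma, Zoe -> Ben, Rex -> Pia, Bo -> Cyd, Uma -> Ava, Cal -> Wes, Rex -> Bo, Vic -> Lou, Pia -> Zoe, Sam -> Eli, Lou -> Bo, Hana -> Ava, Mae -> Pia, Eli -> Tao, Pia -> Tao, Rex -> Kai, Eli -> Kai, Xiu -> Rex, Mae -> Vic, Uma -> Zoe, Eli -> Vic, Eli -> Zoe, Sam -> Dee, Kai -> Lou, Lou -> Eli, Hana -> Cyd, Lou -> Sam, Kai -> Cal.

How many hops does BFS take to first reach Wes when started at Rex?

Level 0: Rex
Level 1: Ava, Bo, Kai, Pia, Uma
Level 2: Cal, Cyd, Dee, Hana, Lou, Tao, Xiu, Zoe
Level 3: Ben, Eli, Mae, Sam, Wes
Level 4: Vic
Wes first appears at level 3.

3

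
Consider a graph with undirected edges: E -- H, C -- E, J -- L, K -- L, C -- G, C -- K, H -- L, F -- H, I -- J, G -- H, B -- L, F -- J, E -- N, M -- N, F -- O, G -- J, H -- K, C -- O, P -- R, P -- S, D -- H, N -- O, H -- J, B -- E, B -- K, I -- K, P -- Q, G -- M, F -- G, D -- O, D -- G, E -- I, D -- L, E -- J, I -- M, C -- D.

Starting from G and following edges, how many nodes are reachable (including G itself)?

BFS from G visits: G, C, D, F, H, J, M, E, K, O, L, I, N, B
Reachable nodes: 14 of 18 total.

14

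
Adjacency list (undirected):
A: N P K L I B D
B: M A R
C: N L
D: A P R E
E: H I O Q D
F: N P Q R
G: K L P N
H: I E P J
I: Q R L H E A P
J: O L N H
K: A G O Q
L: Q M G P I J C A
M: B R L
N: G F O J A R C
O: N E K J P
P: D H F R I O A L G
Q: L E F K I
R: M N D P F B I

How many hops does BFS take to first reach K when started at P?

2

Level 0: P
Level 1: A, D, F, G, H, I, L, O, R
Level 2: B, C, E, J, K, M, N, Q
K first appears at level 2.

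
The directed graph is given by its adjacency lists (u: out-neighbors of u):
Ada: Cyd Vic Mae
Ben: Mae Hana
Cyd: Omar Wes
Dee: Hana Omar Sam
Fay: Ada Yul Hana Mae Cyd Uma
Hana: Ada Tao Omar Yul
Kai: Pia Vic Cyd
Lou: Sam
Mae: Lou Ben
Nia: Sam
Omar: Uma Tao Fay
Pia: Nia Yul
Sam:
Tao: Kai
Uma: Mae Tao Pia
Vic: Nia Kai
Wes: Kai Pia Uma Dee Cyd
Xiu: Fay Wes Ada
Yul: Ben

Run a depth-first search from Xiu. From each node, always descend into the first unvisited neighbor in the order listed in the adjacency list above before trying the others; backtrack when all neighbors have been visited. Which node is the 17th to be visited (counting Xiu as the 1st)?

Vic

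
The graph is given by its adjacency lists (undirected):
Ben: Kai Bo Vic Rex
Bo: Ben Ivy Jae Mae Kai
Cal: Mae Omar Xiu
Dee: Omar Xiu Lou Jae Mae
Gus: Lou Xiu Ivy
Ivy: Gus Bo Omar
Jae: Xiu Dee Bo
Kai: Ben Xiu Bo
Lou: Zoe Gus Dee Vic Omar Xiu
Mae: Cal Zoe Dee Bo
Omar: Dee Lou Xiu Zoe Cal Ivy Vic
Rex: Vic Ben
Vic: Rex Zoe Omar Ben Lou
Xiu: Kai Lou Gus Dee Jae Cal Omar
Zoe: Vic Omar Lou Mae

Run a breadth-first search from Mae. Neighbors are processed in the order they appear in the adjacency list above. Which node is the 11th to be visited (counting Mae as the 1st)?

Ben

Visit Mae; enqueue Cal, Zoe, Dee, Bo → queue [Cal, Zoe, Dee, Bo]
Visit Cal; enqueue Omar, Xiu → queue [Zoe, Dee, Bo, Omar, Xiu]
Visit Zoe; enqueue Vic, Lou → queue [Dee, Bo, Omar, Xiu, Vic, Lou]
Visit Dee; enqueue Jae → queue [Bo, Omar, Xiu, Vic, Lou, Jae]
Visit Bo; enqueue Ben, Ivy, Kai → queue [Omar, Xiu, Vic, Lou, Jae, Ben, Ivy, Kai]
Visit Omar → queue [Xiu, Vic, Lou, Jae, Ben, Ivy, Kai]
Visit Xiu; enqueue Gus → queue [Vic, Lou, Jae, Ben, Ivy, Kai, Gus]
Visit Vic; enqueue Rex → queue [Lou, Jae, Ben, Ivy, Kai, Gus, Rex]
Visit Lou → queue [Jae, Ben, Ivy, Kai, Gus, Rex]
Visit Jae → queue [Ben, Ivy, Kai, Gus, Rex]
Visit Ben → queue [Ivy, Kai, Gus, Rex]
Visit Ivy → queue [Kai, Gus, Rex]
Visit Kai → queue [Gus, Rex]
Visit Gus → queue [Rex]
Visit Rex → queue []

Visit order: Mae, Cal, Zoe, Dee, Bo, Omar, Xiu, Vic, Lou, Jae, Ben, Ivy, Kai, Gus, Rex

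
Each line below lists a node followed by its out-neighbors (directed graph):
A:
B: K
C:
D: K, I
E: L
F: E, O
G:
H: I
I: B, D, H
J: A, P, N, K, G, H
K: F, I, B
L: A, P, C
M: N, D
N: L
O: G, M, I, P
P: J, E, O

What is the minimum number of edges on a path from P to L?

Level 0: P
Level 1: E, J, O
Level 2: A, G, H, I, K, L, M, N
Level 3: B, C, D, F
L first appears at level 2.

2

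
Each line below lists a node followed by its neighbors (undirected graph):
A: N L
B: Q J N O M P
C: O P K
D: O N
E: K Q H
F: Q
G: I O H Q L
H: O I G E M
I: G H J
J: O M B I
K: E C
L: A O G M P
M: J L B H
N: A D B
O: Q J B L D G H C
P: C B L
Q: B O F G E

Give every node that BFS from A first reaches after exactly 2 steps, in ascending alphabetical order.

B, D, G, M, O, P

Level 0: A
Level 1: L, N
Level 2: B, D, G, M, O, P
Level 3: C, H, I, J, Q
Level 4: E, F, K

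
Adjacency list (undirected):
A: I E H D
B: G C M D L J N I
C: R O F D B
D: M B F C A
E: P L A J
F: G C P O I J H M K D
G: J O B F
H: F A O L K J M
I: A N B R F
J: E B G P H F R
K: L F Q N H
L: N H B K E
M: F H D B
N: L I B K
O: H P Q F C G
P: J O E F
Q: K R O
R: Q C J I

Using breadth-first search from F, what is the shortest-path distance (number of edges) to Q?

2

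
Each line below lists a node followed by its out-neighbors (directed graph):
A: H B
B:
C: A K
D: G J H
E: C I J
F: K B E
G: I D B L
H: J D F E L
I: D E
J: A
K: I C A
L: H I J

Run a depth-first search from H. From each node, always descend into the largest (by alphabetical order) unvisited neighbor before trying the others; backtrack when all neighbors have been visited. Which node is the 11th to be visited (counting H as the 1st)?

G

Visit H
H → L
L → J
J → A
A → B
L → I
I → E
E → C
C → K
I → D
D → G
H → F

Visit order: H, L, J, A, B, I, E, C, K, D, G, F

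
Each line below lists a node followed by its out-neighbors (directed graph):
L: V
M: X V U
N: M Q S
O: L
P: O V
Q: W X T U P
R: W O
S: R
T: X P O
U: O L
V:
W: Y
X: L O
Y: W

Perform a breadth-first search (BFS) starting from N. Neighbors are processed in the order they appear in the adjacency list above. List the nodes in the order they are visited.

Visit N; enqueue M, Q, S → queue [M, Q, S]
Visit M; enqueue X, V, U → queue [Q, S, X, V, U]
Visit Q; enqueue W, T, P → queue [S, X, V, U, W, T, P]
Visit S; enqueue R → queue [X, V, U, W, T, P, R]
Visit X; enqueue L, O → queue [V, U, W, T, P, R, L, O]
Visit V → queue [U, W, T, P, R, L, O]
Visit U → queue [W, T, P, R, L, O]
Visit W; enqueue Y → queue [T, P, R, L, O, Y]
Visit T → queue [P, R, L, O, Y]
Visit P → queue [R, L, O, Y]
Visit R → queue [L, O, Y]
Visit L → queue [O, Y]
Visit O → queue [Y]
Visit Y → queue []

N, M, Q, S, X, V, U, W, T, P, R, L, O, Y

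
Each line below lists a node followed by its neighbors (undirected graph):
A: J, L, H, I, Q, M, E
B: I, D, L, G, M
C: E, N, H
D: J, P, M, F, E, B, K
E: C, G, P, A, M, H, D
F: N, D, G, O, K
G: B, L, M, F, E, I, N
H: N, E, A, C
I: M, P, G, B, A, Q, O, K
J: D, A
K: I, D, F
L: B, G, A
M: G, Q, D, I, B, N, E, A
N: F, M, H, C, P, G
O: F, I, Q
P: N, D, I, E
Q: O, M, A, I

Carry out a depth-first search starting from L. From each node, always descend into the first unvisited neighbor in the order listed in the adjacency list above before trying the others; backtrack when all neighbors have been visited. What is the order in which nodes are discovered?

L -> B -> I -> M -> G -> F -> N -> H -> E -> C -> P -> D -> J -> A -> Q -> O -> K

Visit L
L → B
B → I
I → M
M → G
G → F
F → N
N → H
H → E
E → C
E → P
P → D
D → J
J → A
A → Q
Q → O
D → K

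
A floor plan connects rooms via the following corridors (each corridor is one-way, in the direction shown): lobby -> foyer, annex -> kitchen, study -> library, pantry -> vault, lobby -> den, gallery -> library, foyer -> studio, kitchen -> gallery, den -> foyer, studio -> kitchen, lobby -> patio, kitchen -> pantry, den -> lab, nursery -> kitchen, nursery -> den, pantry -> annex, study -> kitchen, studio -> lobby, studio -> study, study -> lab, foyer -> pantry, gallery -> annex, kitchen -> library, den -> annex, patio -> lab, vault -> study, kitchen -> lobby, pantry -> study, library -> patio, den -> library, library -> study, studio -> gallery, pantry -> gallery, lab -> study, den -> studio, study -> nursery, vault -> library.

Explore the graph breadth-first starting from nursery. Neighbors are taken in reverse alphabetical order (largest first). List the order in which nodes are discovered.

Visit nursery; enqueue kitchen, den → queue [kitchen, den]
Visit kitchen; enqueue pantry, lobby, library, gallery → queue [den, pantry, lobby, library, gallery]
Visit den; enqueue studio, lab, foyer, annex → queue [pantry, lobby, library, gallery, studio, lab, foyer, annex]
Visit pantry; enqueue vault, study → queue [lobby, library, gallery, studio, lab, foyer, annex, vault, study]
Visit lobby; enqueue patio → queue [library, gallery, studio, lab, foyer, annex, vault, study, patio]
Visit library → queue [gallery, studio, lab, foyer, annex, vault, study, patio]
Visit gallery → queue [studio, lab, foyer, annex, vault, study, patio]
Visit studio → queue [lab, foyer, annex, vault, study, patio]
Visit lab → queue [foyer, annex, vault, study, patio]
Visit foyer → queue [annex, vault, study, patio]
Visit annex → queue [vault, study, patio]
Visit vault → queue [study, patio]
Visit study → queue [patio]
Visit patio → queue []

nursery kitchen den pantry lobby library gallery studio lab foyer annex vault study patio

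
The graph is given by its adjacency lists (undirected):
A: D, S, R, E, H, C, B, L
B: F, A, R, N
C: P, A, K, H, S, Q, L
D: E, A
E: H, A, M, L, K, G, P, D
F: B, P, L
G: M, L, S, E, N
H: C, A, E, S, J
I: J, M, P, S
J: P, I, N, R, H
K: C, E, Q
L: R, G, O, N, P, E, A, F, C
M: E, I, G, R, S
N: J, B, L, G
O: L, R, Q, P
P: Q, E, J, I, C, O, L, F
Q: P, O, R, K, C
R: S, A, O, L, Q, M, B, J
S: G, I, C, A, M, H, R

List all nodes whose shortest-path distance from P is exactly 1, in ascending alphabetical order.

Level 0: P
Level 1: C, E, F, I, J, L, O, Q
Level 2: A, B, D, G, H, K, M, N, R, S

C, E, F, I, J, L, O, Q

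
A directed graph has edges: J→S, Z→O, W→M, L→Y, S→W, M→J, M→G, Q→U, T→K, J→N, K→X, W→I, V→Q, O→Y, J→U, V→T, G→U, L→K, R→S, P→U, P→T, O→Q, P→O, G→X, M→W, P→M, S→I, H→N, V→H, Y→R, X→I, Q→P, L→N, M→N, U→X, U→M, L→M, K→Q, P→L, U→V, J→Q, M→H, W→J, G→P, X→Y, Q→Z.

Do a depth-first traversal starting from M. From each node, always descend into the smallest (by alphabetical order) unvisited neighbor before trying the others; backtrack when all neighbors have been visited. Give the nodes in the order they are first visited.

M G P L K Q U V H N T X I Y R S W J Z O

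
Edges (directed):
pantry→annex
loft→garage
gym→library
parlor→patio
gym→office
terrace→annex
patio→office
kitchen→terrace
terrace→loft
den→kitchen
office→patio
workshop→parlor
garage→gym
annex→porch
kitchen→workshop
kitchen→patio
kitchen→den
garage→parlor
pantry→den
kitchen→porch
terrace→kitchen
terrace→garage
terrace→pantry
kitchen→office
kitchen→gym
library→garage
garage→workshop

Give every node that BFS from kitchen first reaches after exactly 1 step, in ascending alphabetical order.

den, gym, office, patio, porch, terrace, workshop

Level 0: kitchen
Level 1: den, gym, office, patio, porch, terrace, workshop
Level 2: annex, garage, library, loft, pantry, parlor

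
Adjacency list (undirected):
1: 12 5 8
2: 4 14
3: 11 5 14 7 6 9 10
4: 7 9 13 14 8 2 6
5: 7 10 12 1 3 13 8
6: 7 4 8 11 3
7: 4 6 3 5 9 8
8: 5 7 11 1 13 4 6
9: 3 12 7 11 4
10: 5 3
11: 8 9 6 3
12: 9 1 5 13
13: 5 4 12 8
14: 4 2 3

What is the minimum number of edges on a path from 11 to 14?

Level 0: 11
Level 1: 3, 6, 8, 9
Level 2: 1, 4, 5, 7, 10, 12, 13, 14
Level 3: 2
14 first appears at level 2.

2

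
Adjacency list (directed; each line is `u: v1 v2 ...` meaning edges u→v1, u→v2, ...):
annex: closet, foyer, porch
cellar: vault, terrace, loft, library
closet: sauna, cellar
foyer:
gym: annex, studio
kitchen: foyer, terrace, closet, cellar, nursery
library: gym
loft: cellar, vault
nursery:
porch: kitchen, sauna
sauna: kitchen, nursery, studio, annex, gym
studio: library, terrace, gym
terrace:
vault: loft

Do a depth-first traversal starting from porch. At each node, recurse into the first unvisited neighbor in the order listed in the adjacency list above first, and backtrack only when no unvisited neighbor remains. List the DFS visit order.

porch -> kitchen -> foyer -> terrace -> closet -> sauna -> nursery -> studio -> library -> gym -> annex -> cellar -> vault -> loft

Visit porch
porch → kitchen
kitchen → foyer
kitchen → terrace
kitchen → closet
closet → sauna
sauna → nursery
sauna → studio
studio → library
library → gym
gym → annex
closet → cellar
cellar → vault
vault → loft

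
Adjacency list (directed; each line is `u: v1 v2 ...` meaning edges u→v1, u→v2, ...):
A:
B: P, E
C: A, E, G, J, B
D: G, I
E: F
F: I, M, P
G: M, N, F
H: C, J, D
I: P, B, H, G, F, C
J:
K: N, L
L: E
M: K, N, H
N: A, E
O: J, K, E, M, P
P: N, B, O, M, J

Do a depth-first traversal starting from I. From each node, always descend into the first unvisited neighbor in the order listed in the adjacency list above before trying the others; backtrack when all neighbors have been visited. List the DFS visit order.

I, P, N, A, E, F, M, K, L, H, C, G, J, B, D, O

Visit I
I → P
P → N
N → A
N → E
E → F
F → M
M → K
K → L
M → H
H → C
C → G
C → J
C → B
H → D
P → O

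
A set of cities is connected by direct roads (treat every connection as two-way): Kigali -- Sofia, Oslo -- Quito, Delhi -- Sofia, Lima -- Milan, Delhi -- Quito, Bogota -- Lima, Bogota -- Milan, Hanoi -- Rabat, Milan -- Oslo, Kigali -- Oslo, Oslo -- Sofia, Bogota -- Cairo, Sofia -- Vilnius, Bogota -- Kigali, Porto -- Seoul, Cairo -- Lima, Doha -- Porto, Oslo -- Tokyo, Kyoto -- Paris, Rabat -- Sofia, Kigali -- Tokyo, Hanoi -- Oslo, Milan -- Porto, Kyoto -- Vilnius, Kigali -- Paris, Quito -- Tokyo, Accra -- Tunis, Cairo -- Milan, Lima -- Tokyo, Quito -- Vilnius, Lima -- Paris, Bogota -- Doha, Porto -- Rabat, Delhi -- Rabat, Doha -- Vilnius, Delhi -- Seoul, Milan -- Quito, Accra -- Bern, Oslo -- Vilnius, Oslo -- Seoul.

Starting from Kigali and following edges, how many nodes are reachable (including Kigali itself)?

18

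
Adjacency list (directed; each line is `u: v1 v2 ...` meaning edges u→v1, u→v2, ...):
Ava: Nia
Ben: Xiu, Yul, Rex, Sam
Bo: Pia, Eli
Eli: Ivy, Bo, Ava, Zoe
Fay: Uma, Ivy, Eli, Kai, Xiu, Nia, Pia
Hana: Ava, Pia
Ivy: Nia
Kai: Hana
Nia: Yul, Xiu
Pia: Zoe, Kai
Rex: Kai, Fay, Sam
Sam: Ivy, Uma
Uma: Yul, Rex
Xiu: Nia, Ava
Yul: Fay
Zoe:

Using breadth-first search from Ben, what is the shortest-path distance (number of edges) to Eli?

3

Level 0: Ben
Level 1: Rex, Sam, Xiu, Yul
Level 2: Ava, Fay, Ivy, Kai, Nia, Uma
Level 3: Eli, Hana, Pia
Level 4: Bo, Zoe
Eli first appears at level 3.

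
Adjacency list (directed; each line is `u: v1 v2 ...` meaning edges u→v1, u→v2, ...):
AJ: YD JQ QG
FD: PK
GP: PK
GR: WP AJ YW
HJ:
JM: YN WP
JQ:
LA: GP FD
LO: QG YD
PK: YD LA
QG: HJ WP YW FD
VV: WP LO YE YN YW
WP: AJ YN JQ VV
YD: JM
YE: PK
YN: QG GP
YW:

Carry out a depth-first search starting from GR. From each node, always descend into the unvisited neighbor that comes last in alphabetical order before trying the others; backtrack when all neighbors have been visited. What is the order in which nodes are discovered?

Visit GR
GR → YW
GR → WP
WP → YN
YN → QG
QG → HJ
QG → FD
FD → PK
PK → YD
YD → JM
PK → LA
LA → GP
WP → VV
VV → YE
VV → LO
WP → JQ
WP → AJ

GR, YW, WP, YN, QG, HJ, FD, PK, YD, JM, LA, GP, VV, YE, LO, JQ, AJ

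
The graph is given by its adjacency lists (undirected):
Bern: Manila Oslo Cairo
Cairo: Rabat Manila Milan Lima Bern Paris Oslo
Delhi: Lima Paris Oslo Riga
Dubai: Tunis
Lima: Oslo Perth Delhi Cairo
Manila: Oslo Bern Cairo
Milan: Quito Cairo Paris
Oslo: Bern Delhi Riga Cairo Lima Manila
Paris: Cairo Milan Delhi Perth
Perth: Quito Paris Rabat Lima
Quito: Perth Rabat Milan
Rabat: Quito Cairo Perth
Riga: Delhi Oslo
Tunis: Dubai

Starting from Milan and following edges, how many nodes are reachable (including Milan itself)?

BFS from Milan visits: Milan, Quito, Cairo, Paris, Perth, Rabat, Manila, Lima, Bern, Oslo, Delhi, Riga
Reachable nodes: 12 of 14 total.

12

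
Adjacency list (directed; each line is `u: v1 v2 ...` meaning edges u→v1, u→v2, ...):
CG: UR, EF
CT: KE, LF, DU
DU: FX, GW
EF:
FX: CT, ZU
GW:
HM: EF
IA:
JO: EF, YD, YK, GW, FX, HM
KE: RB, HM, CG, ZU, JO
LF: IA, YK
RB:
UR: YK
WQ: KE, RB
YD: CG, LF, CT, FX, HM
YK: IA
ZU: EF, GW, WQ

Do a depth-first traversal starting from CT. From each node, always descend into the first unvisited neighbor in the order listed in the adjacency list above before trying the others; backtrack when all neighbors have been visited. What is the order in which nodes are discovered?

CT, KE, RB, HM, EF, CG, UR, YK, IA, ZU, GW, WQ, JO, YD, LF, FX, DU

Visit CT
CT → KE
KE → RB
KE → HM
HM → EF
KE → CG
CG → UR
UR → YK
YK → IA
KE → ZU
ZU → GW
ZU → WQ
KE → JO
JO → YD
YD → LF
YD → FX
CT → DU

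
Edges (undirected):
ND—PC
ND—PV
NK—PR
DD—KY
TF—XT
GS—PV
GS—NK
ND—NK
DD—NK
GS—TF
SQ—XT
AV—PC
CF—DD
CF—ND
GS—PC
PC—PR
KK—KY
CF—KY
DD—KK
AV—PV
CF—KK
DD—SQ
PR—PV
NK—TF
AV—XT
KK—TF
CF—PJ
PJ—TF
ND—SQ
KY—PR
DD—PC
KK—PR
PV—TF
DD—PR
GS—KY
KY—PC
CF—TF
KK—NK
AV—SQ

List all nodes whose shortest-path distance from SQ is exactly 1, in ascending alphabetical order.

AV, DD, ND, XT

Level 0: SQ
Level 1: AV, DD, ND, XT
Level 2: CF, KK, KY, NK, PC, PR, PV, TF
Level 3: GS, PJ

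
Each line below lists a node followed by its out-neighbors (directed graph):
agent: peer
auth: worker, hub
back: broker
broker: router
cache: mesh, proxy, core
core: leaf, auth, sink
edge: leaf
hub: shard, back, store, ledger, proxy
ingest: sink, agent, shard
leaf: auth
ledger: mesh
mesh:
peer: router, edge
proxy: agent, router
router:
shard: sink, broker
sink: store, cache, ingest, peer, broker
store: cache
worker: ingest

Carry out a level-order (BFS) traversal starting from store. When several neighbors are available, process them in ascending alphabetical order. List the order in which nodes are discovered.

Visit store; enqueue cache → queue [cache]
Visit cache; enqueue core, mesh, proxy → queue [core, mesh, proxy]
Visit core; enqueue auth, leaf, sink → queue [mesh, proxy, auth, leaf, sink]
Visit mesh → queue [proxy, auth, leaf, sink]
Visit proxy; enqueue agent, router → queue [auth, leaf, sink, agent, router]
Visit auth; enqueue hub, worker → queue [leaf, sink, agent, router, hub, worker]
Visit leaf → queue [sink, agent, router, hub, worker]
Visit sink; enqueue broker, ingest, peer → queue [agent, router, hub, worker, broker, ingest, peer]
Visit agent → queue [router, hub, worker, broker, ingest, peer]
Visit router → queue [hub, worker, broker, ingest, peer]
Visit hub; enqueue back, ledger, shard → queue [worker, broker, ingest, peer, back, ledger, shard]
Visit worker → queue [broker, ingest, peer, back, ledger, shard]
Visit broker → queue [ingest, peer, back, ledger, shard]
Visit ingest → queue [peer, back, ledger, shard]
Visit peer; enqueue edge → queue [back, ledger, shard, edge]
Visit back → queue [ledger, shard, edge]
Visit ledger → queue [shard, edge]
Visit shard → queue [edge]
Visit edge → queue []

store → cache → core → mesh → proxy → auth → leaf → sink → agent → router → hub → worker → broker → ingest → peer → back → ledger → shard → edge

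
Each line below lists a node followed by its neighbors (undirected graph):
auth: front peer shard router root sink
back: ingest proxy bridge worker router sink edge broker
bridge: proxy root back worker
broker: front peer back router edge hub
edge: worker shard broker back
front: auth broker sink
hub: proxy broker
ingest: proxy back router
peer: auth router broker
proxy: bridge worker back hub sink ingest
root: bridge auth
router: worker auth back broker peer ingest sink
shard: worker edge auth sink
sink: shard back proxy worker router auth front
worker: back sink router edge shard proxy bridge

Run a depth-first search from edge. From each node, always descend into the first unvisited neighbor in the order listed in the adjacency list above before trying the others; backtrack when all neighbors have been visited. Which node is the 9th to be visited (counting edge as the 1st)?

Visit edge
edge → worker
worker → back
back → ingest
ingest → proxy
proxy → bridge
bridge → root
root → auth
auth → front
front → broker
broker → peer
peer → router
router → sink
sink → shard
broker → hub

Visit order: edge, worker, back, ingest, proxy, bridge, root, auth, front, broker, peer, router, sink, shard, hub

front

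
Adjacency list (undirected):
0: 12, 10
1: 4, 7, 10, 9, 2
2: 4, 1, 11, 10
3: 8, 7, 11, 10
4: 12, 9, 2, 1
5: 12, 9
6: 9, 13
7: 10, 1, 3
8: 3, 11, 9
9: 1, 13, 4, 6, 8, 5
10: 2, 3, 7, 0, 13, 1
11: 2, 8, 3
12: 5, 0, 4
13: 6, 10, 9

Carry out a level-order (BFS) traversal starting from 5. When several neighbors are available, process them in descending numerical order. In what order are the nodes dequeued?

5 -> 12 -> 9 -> 4 -> 0 -> 13 -> 8 -> 6 -> 1 -> 2 -> 10 -> 11 -> 3 -> 7

Visit 5; enqueue 12, 9 → queue [12, 9]
Visit 12; enqueue 4, 0 → queue [9, 4, 0]
Visit 9; enqueue 13, 8, 6, 1 → queue [4, 0, 13, 8, 6, 1]
Visit 4; enqueue 2 → queue [0, 13, 8, 6, 1, 2]
Visit 0; enqueue 10 → queue [13, 8, 6, 1, 2, 10]
Visit 13 → queue [8, 6, 1, 2, 10]
Visit 8; enqueue 11, 3 → queue [6, 1, 2, 10, 11, 3]
Visit 6 → queue [1, 2, 10, 11, 3]
Visit 1; enqueue 7 → queue [2, 10, 11, 3, 7]
Visit 2 → queue [10, 11, 3, 7]
Visit 10 → queue [11, 3, 7]
Visit 11 → queue [3, 7]
Visit 3 → queue [7]
Visit 7 → queue []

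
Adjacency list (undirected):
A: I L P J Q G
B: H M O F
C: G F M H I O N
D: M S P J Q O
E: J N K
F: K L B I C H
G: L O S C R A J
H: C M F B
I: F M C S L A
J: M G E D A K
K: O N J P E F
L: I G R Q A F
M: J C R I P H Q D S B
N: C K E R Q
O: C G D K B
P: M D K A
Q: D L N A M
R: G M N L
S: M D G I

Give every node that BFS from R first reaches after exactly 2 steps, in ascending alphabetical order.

A, B, C, D, E, F, H, I, J, K, O, P, Q, S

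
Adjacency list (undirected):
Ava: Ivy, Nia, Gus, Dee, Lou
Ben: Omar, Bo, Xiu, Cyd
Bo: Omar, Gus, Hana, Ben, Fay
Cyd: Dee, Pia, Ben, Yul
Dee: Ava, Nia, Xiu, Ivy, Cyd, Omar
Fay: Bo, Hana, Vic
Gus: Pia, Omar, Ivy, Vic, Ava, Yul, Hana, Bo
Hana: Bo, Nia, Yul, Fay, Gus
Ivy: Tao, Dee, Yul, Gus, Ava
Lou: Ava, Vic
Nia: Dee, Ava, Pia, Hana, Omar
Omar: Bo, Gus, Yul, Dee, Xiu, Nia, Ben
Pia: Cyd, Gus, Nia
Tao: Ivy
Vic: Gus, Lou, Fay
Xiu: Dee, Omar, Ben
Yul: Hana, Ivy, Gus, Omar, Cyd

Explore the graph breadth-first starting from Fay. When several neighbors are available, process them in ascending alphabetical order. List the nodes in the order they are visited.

Fay, Bo, Hana, Vic, Ben, Gus, Omar, Nia, Yul, Lou, Cyd, Xiu, Ava, Ivy, Pia, Dee, Tao

Visit Fay; enqueue Bo, Hana, Vic → queue [Bo, Hana, Vic]
Visit Bo; enqueue Ben, Gus, Omar → queue [Hana, Vic, Ben, Gus, Omar]
Visit Hana; enqueue Nia, Yul → queue [Vic, Ben, Gus, Omar, Nia, Yul]
Visit Vic; enqueue Lou → queue [Ben, Gus, Omar, Nia, Yul, Lou]
Visit Ben; enqueue Cyd, Xiu → queue [Gus, Omar, Nia, Yul, Lou, Cyd, Xiu]
Visit Gus; enqueue Ava, Ivy, Pia → queue [Omar, Nia, Yul, Lou, Cyd, Xiu, Ava, Ivy, Pia]
Visit Omar; enqueue Dee → queue [Nia, Yul, Lou, Cyd, Xiu, Ava, Ivy, Pia, Dee]
Visit Nia → queue [Yul, Lou, Cyd, Xiu, Ava, Ivy, Pia, Dee]
Visit Yul → queue [Lou, Cyd, Xiu, Ava, Ivy, Pia, Dee]
Visit Lou → queue [Cyd, Xiu, Ava, Ivy, Pia, Dee]
Visit Cyd → queue [Xiu, Ava, Ivy, Pia, Dee]
Visit Xiu → queue [Ava, Ivy, Pia, Dee]
Visit Ava → queue [Ivy, Pia, Dee]
Visit Ivy; enqueue Tao → queue [Pia, Dee, Tao]
Visit Pia → queue [Dee, Tao]
Visit Dee → queue [Tao]
Visit Tao → queue []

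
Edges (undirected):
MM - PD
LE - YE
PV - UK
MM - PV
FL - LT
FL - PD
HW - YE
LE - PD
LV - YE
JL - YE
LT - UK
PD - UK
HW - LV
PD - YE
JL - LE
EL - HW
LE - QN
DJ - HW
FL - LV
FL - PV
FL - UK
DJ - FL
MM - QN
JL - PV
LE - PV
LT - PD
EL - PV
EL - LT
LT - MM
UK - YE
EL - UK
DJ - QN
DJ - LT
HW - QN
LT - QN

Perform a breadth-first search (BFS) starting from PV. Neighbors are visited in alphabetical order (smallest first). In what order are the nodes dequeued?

PV, EL, FL, JL, LE, MM, UK, HW, LT, DJ, LV, PD, YE, QN

Visit PV; enqueue EL, FL, JL, LE, MM, UK → queue [EL, FL, JL, LE, MM, UK]
Visit EL; enqueue HW, LT → queue [FL, JL, LE, MM, UK, HW, LT]
Visit FL; enqueue DJ, LV, PD → queue [JL, LE, MM, UK, HW, LT, DJ, LV, PD]
Visit JL; enqueue YE → queue [LE, MM, UK, HW, LT, DJ, LV, PD, YE]
Visit LE; enqueue QN → queue [MM, UK, HW, LT, DJ, LV, PD, YE, QN]
Visit MM → queue [UK, HW, LT, DJ, LV, PD, YE, QN]
Visit UK → queue [HW, LT, DJ, LV, PD, YE, QN]
Visit HW → queue [LT, DJ, LV, PD, YE, QN]
Visit LT → queue [DJ, LV, PD, YE, QN]
Visit DJ → queue [LV, PD, YE, QN]
Visit LV → queue [PD, YE, QN]
Visit PD → queue [YE, QN]
Visit YE → queue [QN]
Visit QN → queue []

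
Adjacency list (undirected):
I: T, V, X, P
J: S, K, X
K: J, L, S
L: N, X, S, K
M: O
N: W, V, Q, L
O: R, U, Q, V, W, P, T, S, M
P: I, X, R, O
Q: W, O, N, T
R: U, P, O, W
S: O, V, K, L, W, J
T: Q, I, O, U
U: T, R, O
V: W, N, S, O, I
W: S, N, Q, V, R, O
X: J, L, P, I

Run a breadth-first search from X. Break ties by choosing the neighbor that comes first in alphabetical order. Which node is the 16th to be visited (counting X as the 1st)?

Visit X; enqueue I, J, L, P → queue [I, J, L, P]
Visit I; enqueue T, V → queue [J, L, P, T, V]
Visit J; enqueue K, S → queue [L, P, T, V, K, S]
Visit L; enqueue N → queue [P, T, V, K, S, N]
Visit P; enqueue O, R → queue [T, V, K, S, N, O, R]
Visit T; enqueue Q, U → queue [V, K, S, N, O, R, Q, U]
Visit V; enqueue W → queue [K, S, N, O, R, Q, U, W]
Visit K → queue [S, N, O, R, Q, U, W]
Visit S → queue [N, O, R, Q, U, W]
Visit N → queue [O, R, Q, U, W]
Visit O; enqueue M → queue [R, Q, U, W, M]
Visit R → queue [Q, U, W, M]
Visit Q → queue [U, W, M]
Visit U → queue [W, M]
Visit W → queue [M]
Visit M → queue []

Visit order: X, I, J, L, P, T, V, K, S, N, O, R, Q, U, W, M

M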